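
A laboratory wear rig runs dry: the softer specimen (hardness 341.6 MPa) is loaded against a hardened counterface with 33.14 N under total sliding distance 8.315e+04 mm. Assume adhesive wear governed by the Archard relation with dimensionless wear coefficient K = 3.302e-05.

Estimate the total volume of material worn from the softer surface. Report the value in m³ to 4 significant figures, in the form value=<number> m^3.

The computation carries full float precision. The intermediates are shown rounded, and one last rounding: four significant digits.
Convert: Path length L = 8.315e+04 mm = 83.15 m.
Convert: Hardness H = 341.6 MPa = 3.416e+08 Pa.
In SI base units: W = 33.14 N, H = 3.416e+08 Pa, K = 3.302e-05.
The Archard volume V = K·W·L/H = 3.302e-05 · 33.14 · 83.15 / 3.416e+08 = 2.664e-10 m³.

value=2.664e-10 m^3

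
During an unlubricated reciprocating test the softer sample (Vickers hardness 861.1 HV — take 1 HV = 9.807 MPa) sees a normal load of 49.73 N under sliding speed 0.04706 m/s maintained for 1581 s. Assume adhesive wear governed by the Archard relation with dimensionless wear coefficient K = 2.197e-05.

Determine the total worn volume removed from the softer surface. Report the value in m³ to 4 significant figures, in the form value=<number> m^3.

value=9.626e-12 m^3

Intermediate values are shown rounded, and every step keeps full precision — one final rounding, at 4 significant digits.
Sliding distance L = v·t = 0.04706 m/s × 1581 s = 74.40 m.
Hardness H = 861.1 HV × 9.807 MPa/HV = 8445 MPa = 8.445e+09 Pa.
In SI base units: W = 49.73 N, H = 8.445e+09 Pa, K = 2.197e-05.
Volume removed: V = K·W·L/H = 2.197e-05 · 49.73 · 74.40 / 8.445e+09 = 9.626e-12 m³.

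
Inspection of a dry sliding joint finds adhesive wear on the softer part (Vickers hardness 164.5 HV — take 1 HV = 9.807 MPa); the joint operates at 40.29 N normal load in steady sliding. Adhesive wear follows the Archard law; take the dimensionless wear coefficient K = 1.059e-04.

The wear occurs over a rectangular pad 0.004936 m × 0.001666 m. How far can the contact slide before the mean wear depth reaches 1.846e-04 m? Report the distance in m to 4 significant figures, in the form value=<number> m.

Intermediates are printed rounded. All working math carries full float precision — rounded once at the end, at four significant digits.
Convert: Hardness H = 164.5 HV × 9.807 MPa/HV = 1613 MPa = 1.613e+09 Pa.
Convert: Contact area A = 0.004936 m × 0.001666 m = 8.223e-06 m².
SI base units throughout: W = 40.29 N, H = 1.613e+09 Pa, K = 1.059e-04.
Allowed volume V_lim = h_lim·A = 1.846e-04 · 8.223e-06 = 1.518e-09 m³.
Thus life L = V_lim·H/(K·W) = 1.518e-09 · 1.613e+09 / (1.059e-04 · 40.29) = 574.0 m.

value=574.0 m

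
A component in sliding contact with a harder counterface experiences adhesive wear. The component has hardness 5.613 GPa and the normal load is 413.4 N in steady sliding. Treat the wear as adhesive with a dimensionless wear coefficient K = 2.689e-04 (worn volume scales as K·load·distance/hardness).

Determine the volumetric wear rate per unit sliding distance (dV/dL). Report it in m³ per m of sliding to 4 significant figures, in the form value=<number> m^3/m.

Shown intermediates are rounded; all working math keeps full precision — rounded once at the end: four significant figures.
Hardness H = 5.613 GPa = 5.613e+09 Pa.
Restated in SI base units: W = 413.4 N, H = 5.613e+09 Pa, K = 2.689e-04.
Rate of wear dV/dL = K·W/H, per unit distance: 2.689e-04 · 413.4 / 5.613e+09 = 1.980e-11 m³/m.

value=1.980e-11 m^3/m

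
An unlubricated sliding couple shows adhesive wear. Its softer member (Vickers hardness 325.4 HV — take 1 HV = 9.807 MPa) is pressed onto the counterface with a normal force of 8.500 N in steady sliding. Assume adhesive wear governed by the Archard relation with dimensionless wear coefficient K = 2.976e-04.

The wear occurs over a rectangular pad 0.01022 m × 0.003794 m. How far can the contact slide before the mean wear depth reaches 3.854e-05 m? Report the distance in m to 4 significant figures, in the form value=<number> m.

Every step runs at full float precision; intermediate values appear rounded, and a single final rounding to 4 significant figures.
Hardness H = 325.4 HV × 9.807 MPa/HV = 3191 MPa = 3.191e+09 Pa.
Contact area A = 0.01022 m × 0.003794 m = 3.877e-05 m².
Expressed in SI base units: W = 8.500 N, H = 3.191e+09 Pa, K = 2.976e-04.
At the depth limit, V_lim = h_lim·A = 3.854e-05 · 3.877e-05 = 1.494e-09 m³.
Sliding life L = V_lim·H/(K·W) = 1.494e-09 · 3.191e+09 / (2.976e-04 · 8.500) = 1885 m.

value=1885 m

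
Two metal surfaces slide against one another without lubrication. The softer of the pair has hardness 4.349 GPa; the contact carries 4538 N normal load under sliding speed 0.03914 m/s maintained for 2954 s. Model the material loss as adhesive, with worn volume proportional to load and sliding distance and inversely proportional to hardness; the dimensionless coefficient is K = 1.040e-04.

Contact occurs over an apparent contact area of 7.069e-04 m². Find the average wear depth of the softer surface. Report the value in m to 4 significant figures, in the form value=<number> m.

value=1.775e-05 m

All arithmetic maintains full precision — intermediates are printed rounded. Rounded once at the end, at four significant digits.
Convert: Distance covered L = v·t = 0.03914 m/s × 2954 s = 115.6 m.
Convert: Hardness H = 4.349 GPa = 4.349e+09 Pa.
Working in SI base units: W = 4538 N, H = 4.349e+09 Pa, K = 1.040e-04.
Wear volume V = K·W·L/H = 1.040e-04 · 4538 · 115.6 / 4.349e+09 = 1.255e-08 m³.
Mean wear depth h = V/A = 1.255e-08 / 7.069e-04 = 1.775e-05 m.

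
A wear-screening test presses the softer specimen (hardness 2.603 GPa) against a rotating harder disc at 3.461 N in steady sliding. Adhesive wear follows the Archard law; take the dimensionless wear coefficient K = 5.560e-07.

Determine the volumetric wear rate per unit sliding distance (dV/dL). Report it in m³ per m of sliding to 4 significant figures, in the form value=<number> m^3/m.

The intermediates are shown rounded; every step maintains exact precision — a single final rounding, at 4 significant digits.
Hardness H = 2.603 GPa = 2.603e+09 Pa.
Collected in SI base units: W = 3.461 N, H = 2.603e+09 Pa, K = 5.560e-07.
Wear rate dV/dL = K·W/H, so: 5.560e-07 · 3.461 / 2.603e+09 = 7.393e-16 m³/m.

value=7.393e-16 m^3/m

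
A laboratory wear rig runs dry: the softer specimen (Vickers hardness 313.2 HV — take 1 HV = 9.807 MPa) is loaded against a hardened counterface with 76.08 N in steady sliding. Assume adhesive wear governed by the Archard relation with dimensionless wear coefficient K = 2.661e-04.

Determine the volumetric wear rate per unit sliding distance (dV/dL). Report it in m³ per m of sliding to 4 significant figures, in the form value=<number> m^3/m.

Every step carries full precision, and the intermediates are printed rounded — rounded once at the end: four significant figures.
Hardness H = 313.2 HV × 9.807 MPa/HV = 3072 MPa = 3.072e+09 Pa.
Collected in SI base units: W = 76.08 N, H = 3.072e+09 Pa, K = 2.661e-04.
Volumetric rate dV/dL = K·W/H (no L dependence): 2.661e-04 · 76.08 / 3.072e+09 = 6.591e-12 m³/m.

value=6.591e-12 m^3/m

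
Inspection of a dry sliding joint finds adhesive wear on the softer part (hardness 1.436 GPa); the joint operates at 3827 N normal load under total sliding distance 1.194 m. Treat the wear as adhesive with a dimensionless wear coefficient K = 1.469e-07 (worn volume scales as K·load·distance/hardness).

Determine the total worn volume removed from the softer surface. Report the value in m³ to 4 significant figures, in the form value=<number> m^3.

value=4.674e-13 m^3

Printed values are rounded, and all arithmetic carries full float precision; one last rounding to 4 significant digits.
Hardness H = 1.436 GPa = 1.436e+09 Pa.
Restated in SI base units: W = 3827 N, H = 1.436e+09 Pa, K = 1.469e-07.
By Archard's law, V = K·W·L/H = 1.469e-07 · 3827 · 1.194 / 1.436e+09 = 4.674e-13 m³.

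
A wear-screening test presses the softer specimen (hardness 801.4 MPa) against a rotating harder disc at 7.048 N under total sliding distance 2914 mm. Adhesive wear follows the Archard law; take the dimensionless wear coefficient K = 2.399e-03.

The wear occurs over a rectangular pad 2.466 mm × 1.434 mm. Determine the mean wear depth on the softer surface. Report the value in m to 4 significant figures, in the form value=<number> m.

value=1.739e-05 m

The algebra carries exact precision. Intermediate values are printed rounded. Rounded once at the end to 4 significant digits.
Total distance L = 2914 mm = 2.914 m.
Hardness H = 801.4 MPa = 8.014e+08 Pa.
Pad sides 2.466 mm × 1.434 mm = 0.002466 m × 0.001434 m. Contact area A = 0.002466 m × 0.001434 m = 3.536e-06 m².
In SI base units: W = 7.048 N, H = 8.014e+08 Pa, K = 2.399e-03.
Wear volume V = K·W·L/H = 2.399e-03 · 7.048 · 2.914 / 8.014e+08 = 6.148e-11 m³.
Mean wear depth h = V/A = 6.148e-11 / 3.536e-06 = 1.739e-05 m.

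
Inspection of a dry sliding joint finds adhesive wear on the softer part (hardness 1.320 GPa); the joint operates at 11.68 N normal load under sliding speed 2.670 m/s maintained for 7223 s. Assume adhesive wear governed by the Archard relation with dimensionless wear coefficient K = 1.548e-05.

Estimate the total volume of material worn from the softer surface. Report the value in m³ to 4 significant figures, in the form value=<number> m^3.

value=2.642e-09 m^3

The intermediates appear rounded. All working math maintains full float precision. Rounded just once to four significant digits.
Convert: Total distance L = v·t = 2.670 m/s × 7223 s = 1.929e+04 m.
Convert: Hardness H = 1.320 GPa = 1.320e+09 Pa.
Expressed in SI base units: W = 11.68 N, H = 1.320e+09 Pa, K = 1.548e-05.
Worn volume V = K·W·L/H = 1.548e-05 · 11.68 · 1.929e+04 / 1.320e+09 = 2.642e-09 m³.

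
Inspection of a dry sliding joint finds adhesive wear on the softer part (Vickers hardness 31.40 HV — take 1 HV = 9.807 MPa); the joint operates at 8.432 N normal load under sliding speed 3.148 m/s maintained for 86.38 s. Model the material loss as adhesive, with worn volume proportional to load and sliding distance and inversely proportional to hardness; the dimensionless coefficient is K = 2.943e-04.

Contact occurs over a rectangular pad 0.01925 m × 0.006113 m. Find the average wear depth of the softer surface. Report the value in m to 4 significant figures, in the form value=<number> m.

Shown intermediates are rounded, and all arithmetic carries full float precision, and rounded once at the end, at 4 significant digits.
Distance covered L = v·t = 3.148 m/s × 86.38 s = 271.9 m.
Hardness H = 31.40 HV × 9.807 MPa/HV = 307.9 MPa = 3.079e+08 Pa.
Contact area A = 0.01925 m × 0.006113 m = 1.177e-04 m².
Working in SI base units: W = 8.432 N, H = 3.079e+08 Pa, K = 2.943e-04.
Archard relation: V = K·W·L/H = 2.943e-04 · 8.432 · 271.9 / 3.079e+08 = 2.191e-09 m³.
Average depth h = V/A = 2.191e-09 / 1.177e-04 = 1.862e-05 m.

value=1.862e-05 m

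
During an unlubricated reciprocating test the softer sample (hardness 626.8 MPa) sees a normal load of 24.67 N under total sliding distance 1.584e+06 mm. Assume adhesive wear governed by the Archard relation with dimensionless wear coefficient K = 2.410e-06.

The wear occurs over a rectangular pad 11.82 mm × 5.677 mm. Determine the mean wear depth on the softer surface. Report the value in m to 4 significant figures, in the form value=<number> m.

Quoted intermediates are rounded. Each operation maintains exact precision. Rounded just once to 4 significant digits.
Convert: The distance L = 1.584e+06 mm = 1584 m.
Convert: Hardness H = 626.8 MPa = 6.268e+08 Pa.
Convert: Pad sides 11.82 mm × 5.677 mm = 0.01182 m × 0.005677 m. Contact area A = 0.01182 m × 0.005677 m = 6.710e-05 m².
Collected in SI base units: W = 24.67 N, H = 6.268e+08 Pa, K = 2.410e-06.
The Archard volume V = K·W·L/H = 2.410e-06 · 24.67 · 1584 / 6.268e+08 = 1.502e-10 m³.
Mean depth h = V/A = 1.502e-10 / 6.710e-05 = 2.239e-06 m.

value=2.239e-06 m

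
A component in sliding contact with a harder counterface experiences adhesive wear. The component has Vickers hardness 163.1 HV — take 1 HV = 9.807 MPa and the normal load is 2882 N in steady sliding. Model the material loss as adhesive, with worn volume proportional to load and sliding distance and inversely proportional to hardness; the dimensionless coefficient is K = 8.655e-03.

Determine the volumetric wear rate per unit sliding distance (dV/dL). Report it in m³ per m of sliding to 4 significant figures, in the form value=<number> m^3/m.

value=1.559e-08 m^3/m

The intermediates are printed rounded. Every step holds full precision; one final rounding: 4 significant figures.
Hardness H = 163.1 HV × 9.807 MPa/HV = 1600 MPa = 1.600e+09 Pa.
Collected in SI base units: W = 2882 N, H = 1.600e+09 Pa, K = 8.655e-03.
The wear rate dV/dL = K·W/H, per unit distance: 8.655e-03 · 2882 / 1.600e+09 = 1.559e-08 m³/m.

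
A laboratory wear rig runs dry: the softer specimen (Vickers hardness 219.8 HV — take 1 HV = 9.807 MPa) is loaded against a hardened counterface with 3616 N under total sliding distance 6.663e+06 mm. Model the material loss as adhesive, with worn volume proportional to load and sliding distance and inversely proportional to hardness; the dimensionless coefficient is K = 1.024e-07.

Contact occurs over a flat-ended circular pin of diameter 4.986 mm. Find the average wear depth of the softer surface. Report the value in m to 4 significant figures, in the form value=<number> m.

Intermediates appear rounded; all working math keeps full precision; one final rounding, at four significant figures.
Sliding distance L = 6.663e+06 mm = 6663 m.
Hardness H = 219.8 HV × 9.807 MPa/HV = 2156 MPa = 2.156e+09 Pa.
Pin diameter d = 4.986 mm = 0.004986 m. Contact area A = π·d²/4 = π·(0.004986 m)²/4 = 1.953e-05 m².
Working in SI base units: W = 3616 N, H = 2.156e+09 Pa, K = 1.024e-07.
Volume removed: V = K·W·L/H = 1.024e-07 · 3616 · 6663 / 2.156e+09 = 1.145e-09 m³.
Mean depth h = V/A = 1.145e-09 / 1.953e-05 = 5.862e-05 m.

value=5.862e-05 m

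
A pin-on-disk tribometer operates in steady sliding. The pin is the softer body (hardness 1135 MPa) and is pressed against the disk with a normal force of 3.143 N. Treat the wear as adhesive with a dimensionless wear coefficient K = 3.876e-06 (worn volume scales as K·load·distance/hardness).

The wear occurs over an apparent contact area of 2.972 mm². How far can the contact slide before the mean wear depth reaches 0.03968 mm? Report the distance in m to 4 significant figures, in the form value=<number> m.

All working math keeps full float precision. Shown intermediates are rounded. Rounded once at the end to four significant figures.
Convert: Hardness H = 1135 MPa = 1.135e+09 Pa.
Convert: Contact area A = 2.972 mm² = 2.972e-06 m².
Convert: Depth limit h_lim = 0.03968 mm = 3.968e-05 m.
In SI base units, W = 3.143 N, H = 1.135e+09 Pa, K = 3.876e-06.
Allowed volume V_lim = h_lim·A = 3.968e-05 · 2.972e-06 = 1.179e-10 m³.
Life L = V_lim·H/(K·W) = 1.179e-10 · 1.135e+09 / (3.876e-06 · 3.143) = 1.099e+04 m.

value=1.099e+04 m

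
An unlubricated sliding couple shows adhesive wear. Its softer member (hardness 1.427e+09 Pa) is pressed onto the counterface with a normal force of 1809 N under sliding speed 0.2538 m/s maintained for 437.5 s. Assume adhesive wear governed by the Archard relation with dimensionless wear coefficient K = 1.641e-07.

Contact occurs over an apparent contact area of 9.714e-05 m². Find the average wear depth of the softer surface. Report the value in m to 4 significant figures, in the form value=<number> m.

value=2.378e-07 m

Intermediates appear rounded. All arithmetic maintains exact precision; rounded once at the end to 4 significant digits.
Convert: Sliding distance L = v·t = 0.2538 m/s × 437.5 s = 111.0 m.
In SI base units: W = 1809 N, H = 1.427e+09 Pa, K = 1.641e-07.
Worn volume V = K·W·L/H = 1.641e-07 · 1809 · 111.0 / 1.427e+09 = 2.310e-11 m³.
Depth of wear h = V/A = 2.310e-11 / 9.714e-05 = 2.378e-07 m.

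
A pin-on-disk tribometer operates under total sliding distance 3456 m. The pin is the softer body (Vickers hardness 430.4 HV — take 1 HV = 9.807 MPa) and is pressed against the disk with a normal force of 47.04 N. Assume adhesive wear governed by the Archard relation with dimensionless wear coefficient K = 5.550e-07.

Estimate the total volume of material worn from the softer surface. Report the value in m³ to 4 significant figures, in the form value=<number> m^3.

All working math holds full float precision, and the intermediates are shown rounded — a single final rounding, at 4 significant digits.
Hardness H = 430.4 HV × 9.807 MPa/HV = 4221 MPa = 4.221e+09 Pa.
In SI base units, W = 47.04 N, H = 4.221e+09 Pa, K = 5.550e-07.
Worn volume V = K·W·L/H = 5.550e-07 · 47.04 · 3456 / 4.221e+09 = 2.138e-11 m³.

value=2.138e-11 m^3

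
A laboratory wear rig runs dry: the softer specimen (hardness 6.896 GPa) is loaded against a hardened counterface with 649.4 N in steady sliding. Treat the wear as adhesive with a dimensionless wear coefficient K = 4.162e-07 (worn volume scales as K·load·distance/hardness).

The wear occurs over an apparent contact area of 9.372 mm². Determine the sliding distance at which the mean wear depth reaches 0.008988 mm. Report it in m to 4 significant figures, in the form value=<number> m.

value=2149 m

All arithmetic maintains full float precision; displayed values are rounded, and rounded once at the end to 4 significant digits.
Hardness H = 6.896 GPa = 6.896e+09 Pa.
Contact area A = 9.372 mm² = 9.372e-06 m².
Depth limit h_lim = 0.008988 mm = 8.988e-06 m.
As SI base values: W = 649.4 N, H = 6.896e+09 Pa, K = 4.162e-07.
Permissible volume V_lim = h_lim·A = 8.988e-06 · 9.372e-06 = 8.424e-11 m³.
Sliding life L = V_lim·H/(K·W) = 8.424e-11 · 6.896e+09 / (4.162e-07 · 649.4) = 2149 m.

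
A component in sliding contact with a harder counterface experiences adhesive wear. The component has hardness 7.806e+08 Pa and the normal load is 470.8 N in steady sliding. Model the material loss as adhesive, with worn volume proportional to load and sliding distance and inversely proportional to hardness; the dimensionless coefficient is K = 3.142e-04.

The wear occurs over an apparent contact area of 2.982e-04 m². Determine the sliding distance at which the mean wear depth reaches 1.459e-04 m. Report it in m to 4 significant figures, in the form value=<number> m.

The algebra keeps full float precision — printed values are rounded — rounded just once: four significant figures.
As SI base values: W = 470.8 N, H = 7.806e+08 Pa, K = 3.142e-04.
Wearable volume V_lim = h_lim·A = 1.459e-04 · 2.982e-04 = 4.351e-08 m³.
Inverting, life L = V_lim·H/(K·W) = 4.351e-08 · 7.806e+08 / (3.142e-04 · 470.8) = 229.6 m.

value=229.6 m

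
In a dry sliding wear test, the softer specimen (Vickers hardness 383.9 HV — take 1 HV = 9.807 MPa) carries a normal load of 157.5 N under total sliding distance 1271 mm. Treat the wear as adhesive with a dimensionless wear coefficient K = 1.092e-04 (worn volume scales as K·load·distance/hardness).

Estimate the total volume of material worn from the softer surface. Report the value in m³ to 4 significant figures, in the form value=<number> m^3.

Each operation runs at exact precision, and displayed values are rounded. Rounded once at the end: four significant figures.
Convert: Distance covered L = 1271 mm = 1.271 m.
Convert: Hardness H = 383.9 HV × 9.807 MPa/HV = 3765 MPa = 3.765e+09 Pa.
In SI base units: W = 157.5 N, H = 3.765e+09 Pa, K = 1.092e-04.
Wear volume V = K·W·L/H = 1.092e-04 · 157.5 · 1.271 / 3.765e+09 = 5.806e-12 m³.

value=5.806e-12 m^3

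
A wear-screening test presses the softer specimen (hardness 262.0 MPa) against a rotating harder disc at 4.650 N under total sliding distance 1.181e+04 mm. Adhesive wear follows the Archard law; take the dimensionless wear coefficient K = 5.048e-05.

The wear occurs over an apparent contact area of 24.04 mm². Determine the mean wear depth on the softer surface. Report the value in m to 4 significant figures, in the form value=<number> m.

The intermediates are printed rounded; the computation maintains full float precision; one last rounding, at 4 significant figures.
Total distance L = 1.181e+04 mm = 11.81 m.
Hardness H = 262.0 MPa = 2.620e+08 Pa.
Contact area A = 24.04 mm² = 2.404e-05 m².
Working in SI base units: W = 4.650 N, H = 2.620e+08 Pa, K = 5.048e-05.
Worn volume V = K·W·L/H = 5.048e-05 · 4.650 · 11.81 / 2.620e+08 = 1.058e-11 m³.
Mean wear depth h = V/A = 1.058e-11 / 2.404e-05 = 4.401e-07 m.

value=4.401e-07 m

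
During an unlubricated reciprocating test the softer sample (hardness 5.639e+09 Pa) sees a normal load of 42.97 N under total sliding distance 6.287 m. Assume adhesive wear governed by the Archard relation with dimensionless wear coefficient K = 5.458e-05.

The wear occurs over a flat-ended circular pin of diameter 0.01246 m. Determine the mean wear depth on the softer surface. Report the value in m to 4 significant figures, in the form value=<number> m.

Intermediate values are displayed rounded; each operation carries full precision — a single final rounding, at 4 significant digits.
Contact area A = π·d²/4 = π·(0.01246 m)²/4 = 1.219e-04 m².
In SI base units: W = 42.97 N, H = 5.639e+09 Pa, K = 5.458e-05.
Volume removed: V = K·W·L/H = 5.458e-05 · 42.97 · 6.287 / 5.639e+09 = 2.615e-12 m³.
Depth of wear h = V/A = 2.615e-12 / 1.219e-04 = 2.144e-08 m.

value=2.144e-08 m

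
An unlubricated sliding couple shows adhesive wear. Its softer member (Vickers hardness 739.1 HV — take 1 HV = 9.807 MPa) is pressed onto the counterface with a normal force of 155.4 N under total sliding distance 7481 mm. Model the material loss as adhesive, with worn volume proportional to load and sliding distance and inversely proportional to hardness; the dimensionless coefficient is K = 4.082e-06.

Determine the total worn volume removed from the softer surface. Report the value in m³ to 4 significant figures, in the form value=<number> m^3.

Intermediate values are printed rounded; each operation runs at full precision — rounded once at the end to four significant figures.
Convert: Total distance L = 7481 mm = 7.481 m.
Convert: Hardness H = 739.1 HV × 9.807 MPa/HV = 7248 MPa = 7.248e+09 Pa.
Working in SI base units: W = 155.4 N, H = 7.248e+09 Pa, K = 4.082e-06.
Worn volume V = K·W·L/H = 4.082e-06 · 155.4 · 7.481 / 7.248e+09 = 6.547e-13 m³.

value=6.547e-13 m^3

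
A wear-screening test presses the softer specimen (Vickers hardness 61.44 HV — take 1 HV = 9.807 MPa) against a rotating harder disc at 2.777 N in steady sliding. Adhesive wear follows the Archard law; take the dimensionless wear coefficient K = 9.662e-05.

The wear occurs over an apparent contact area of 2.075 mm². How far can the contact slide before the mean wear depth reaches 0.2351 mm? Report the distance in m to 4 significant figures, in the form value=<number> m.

value=1096 m

Each operation holds full float precision; printed values are rounded — one last rounding: four significant figures.
Hardness H = 61.44 HV × 9.807 MPa/HV = 602.5 MPa = 6.025e+08 Pa.
Contact area A = 2.075 mm² = 2.075e-06 m².
Depth limit h_lim = 0.2351 mm = 2.351e-04 m.
In SI base units, W = 2.777 N, H = 6.025e+08 Pa, K = 9.662e-05.
Limit volume V_lim = h_lim·A = 2.351e-04 · 2.075e-06 = 4.878e-10 m³.
So the life L = V_lim·H/(K·W) = 4.878e-10 · 6.025e+08 / (9.662e-05 · 2.777) = 1096 m.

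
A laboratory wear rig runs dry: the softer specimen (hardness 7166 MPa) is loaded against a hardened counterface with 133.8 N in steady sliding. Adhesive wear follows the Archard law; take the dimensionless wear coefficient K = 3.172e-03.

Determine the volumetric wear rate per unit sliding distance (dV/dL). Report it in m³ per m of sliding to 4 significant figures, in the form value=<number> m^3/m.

value=5.923e-11 m^3/m

Shown intermediates are rounded — each operation holds full float precision — one last rounding to four significant digits.
Convert: Hardness H = 7166 MPa = 7.166e+09 Pa.
Collected in SI base units: W = 133.8 N, H = 7.166e+09 Pa, K = 3.172e-03.
The wear rate dV/dL = K·W/H (no L dependence): 3.172e-03 · 133.8 / 7.166e+09 = 5.923e-11 m³/m.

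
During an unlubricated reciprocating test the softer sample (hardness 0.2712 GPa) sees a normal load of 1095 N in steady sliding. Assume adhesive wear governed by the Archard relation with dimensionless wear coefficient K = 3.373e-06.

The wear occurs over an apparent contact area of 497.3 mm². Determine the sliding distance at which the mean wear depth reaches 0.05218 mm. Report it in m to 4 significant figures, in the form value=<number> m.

Each operation keeps exact precision. Intermediates are shown rounded, and rounded once at the end, at four significant digits.
Convert: Hardness H = 0.2712 GPa = 2.712e+08 Pa.
Convert: Contact area A = 497.3 mm² = 4.973e-04 m².
Convert: Depth limit h_lim = 0.05218 mm = 5.218e-05 m.
SI base units throughout: W = 1095 N, H = 2.712e+08 Pa, K = 3.373e-06.
Limit volume V_lim = h_lim·A = 5.218e-05 · 4.973e-04 = 2.595e-08 m³.
Thus life L = V_lim·H/(K·W) = 2.595e-08 · 2.712e+08 / (3.373e-06 · 1095) = 1905 m.

value=1905 m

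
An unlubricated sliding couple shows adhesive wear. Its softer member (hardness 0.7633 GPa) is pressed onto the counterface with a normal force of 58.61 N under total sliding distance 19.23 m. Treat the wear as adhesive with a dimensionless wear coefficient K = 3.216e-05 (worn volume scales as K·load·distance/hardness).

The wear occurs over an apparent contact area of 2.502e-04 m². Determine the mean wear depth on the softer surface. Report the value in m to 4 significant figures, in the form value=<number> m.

All working math holds full precision. Intermediates are shown rounded — a single final rounding, at 4 significant figures.
Convert: Hardness H = 0.7633 GPa = 7.633e+08 Pa.
In SI base units: W = 58.61 N, H = 7.633e+08 Pa, K = 3.216e-05.
Archard relation: V = K·W·L/H = 3.216e-05 · 58.61 · 19.23 / 7.633e+08 = 4.749e-11 m³.
Mean wear depth h = V/A = 4.749e-11 / 2.502e-04 = 1.898e-07 m.

value=1.898e-07 m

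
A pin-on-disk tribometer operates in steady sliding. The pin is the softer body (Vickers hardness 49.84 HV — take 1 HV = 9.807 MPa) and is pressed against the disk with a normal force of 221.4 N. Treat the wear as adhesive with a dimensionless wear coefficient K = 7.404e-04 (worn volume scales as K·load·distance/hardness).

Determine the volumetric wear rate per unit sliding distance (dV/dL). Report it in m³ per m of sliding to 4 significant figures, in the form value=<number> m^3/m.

Every step keeps full precision. Quoted intermediates are rounded. Rounded once at the end: 4 significant digits.
Hardness H = 49.84 HV × 9.807 MPa/HV = 488.8 MPa = 4.888e+08 Pa.
Expressed in SI base units: W = 221.4 N, H = 4.888e+08 Pa, K = 7.404e-04.
Volumetric rate dV/dL = K·W/H (independent of L): 7.404e-04 · 221.4 / 4.888e+08 = 3.354e-10 m³/m.

value=3.354e-10 m^3/m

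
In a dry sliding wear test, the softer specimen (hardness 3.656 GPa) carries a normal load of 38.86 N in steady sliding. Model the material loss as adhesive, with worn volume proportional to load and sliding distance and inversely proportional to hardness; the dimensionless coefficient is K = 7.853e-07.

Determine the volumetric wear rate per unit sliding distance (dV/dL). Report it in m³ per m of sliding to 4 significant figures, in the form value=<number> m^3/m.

The intermediates are shown rounded — every step maintains full precision, and rounded just once to 4 significant digits.
Hardness H = 3.656 GPa = 3.656e+09 Pa.
In SI base units: W = 38.86 N, H = 3.656e+09 Pa, K = 7.853e-07.
The wear rate dV/dL = K·W/H (independent of L): 7.853e-07 · 38.86 / 3.656e+09 = 8.347e-15 m³/m.

value=8.347e-15 m^3/m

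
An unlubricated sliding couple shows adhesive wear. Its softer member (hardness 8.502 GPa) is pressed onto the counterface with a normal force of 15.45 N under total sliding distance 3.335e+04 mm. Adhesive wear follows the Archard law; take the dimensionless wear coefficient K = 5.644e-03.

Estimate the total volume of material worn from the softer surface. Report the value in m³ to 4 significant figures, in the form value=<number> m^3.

All working math maintains full precision. The intermediates are displayed rounded; one last rounding to four significant figures.
Sliding distance L = 3.335e+04 mm = 33.35 m.
Hardness H = 8.502 GPa = 8.502e+09 Pa.
In SI base units, W = 15.45 N, H = 8.502e+09 Pa, K = 5.644e-03.
Wear volume V = K·W·L/H = 5.644e-03 · 15.45 · 33.35 / 8.502e+09 = 3.421e-10 m³.

value=3.421e-10 m^3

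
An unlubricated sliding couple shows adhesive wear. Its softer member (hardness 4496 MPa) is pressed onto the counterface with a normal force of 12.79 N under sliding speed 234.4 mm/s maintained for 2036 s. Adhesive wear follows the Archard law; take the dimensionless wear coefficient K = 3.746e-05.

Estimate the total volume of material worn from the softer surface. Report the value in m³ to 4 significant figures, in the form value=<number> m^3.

All working math keeps full precision. The intermediates are displayed rounded; one final rounding, at four significant digits.
Convert: Sliding speed v = 234.4 mm/s = 0.2344 m/s. Distance L = v·t = 0.2344 m/s × 2036 s = 477.2 m.
Convert: Hardness H = 4496 MPa = 4.496e+09 Pa.
In SI base units: W = 12.79 N, H = 4.496e+09 Pa, K = 3.746e-05.
Wear volume V = K·W·L/H = 3.746e-05 · 12.79 · 477.2 / 4.496e+09 = 5.086e-11 m³.

value=5.086e-11 m^3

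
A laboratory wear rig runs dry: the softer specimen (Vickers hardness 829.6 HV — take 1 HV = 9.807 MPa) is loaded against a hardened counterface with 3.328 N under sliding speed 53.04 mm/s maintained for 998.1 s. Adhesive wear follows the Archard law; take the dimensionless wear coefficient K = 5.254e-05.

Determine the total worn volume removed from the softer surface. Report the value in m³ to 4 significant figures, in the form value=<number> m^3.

Printed values are rounded; the algebra maintains full float precision. Rounded just once, at 4 significant figures.
Sliding speed v = 53.04 mm/s = 0.05304 m/s. Total distance L = v·t = 0.05304 m/s × 998.1 s = 52.94 m.
Hardness H = 829.6 HV × 9.807 MPa/HV = 8136 MPa = 8.136e+09 Pa.
As SI base values: W = 3.328 N, H = 8.136e+09 Pa, K = 5.254e-05.
The Archard volume V = K·W·L/H = 5.254e-05 · 3.328 · 52.94 / 8.136e+09 = 1.138e-12 m³.

value=1.138e-12 m^3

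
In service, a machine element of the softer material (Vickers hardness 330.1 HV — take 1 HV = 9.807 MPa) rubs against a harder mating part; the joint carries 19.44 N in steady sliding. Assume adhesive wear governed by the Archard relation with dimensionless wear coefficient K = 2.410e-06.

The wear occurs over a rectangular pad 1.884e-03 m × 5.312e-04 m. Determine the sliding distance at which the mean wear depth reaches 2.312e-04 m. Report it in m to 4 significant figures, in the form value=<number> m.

Shown intermediates are rounded. Each operation runs at full float precision. Rounded just once, at four significant digits.
Hardness H = 330.1 HV × 9.807 MPa/HV = 3237 MPa = 3.237e+09 Pa.
Contact area A = 1.884e-03 m × 5.312e-04 m = 1.001e-06 m².
Collected in SI base units: W = 19.44 N, H = 3.237e+09 Pa, K = 2.410e-06.
Limit volume V_lim = h_lim·A = 2.312e-04 · 1.001e-06 = 2.314e-10 m³.
So the life L = V_lim·H/(K·W) = 2.314e-10 · 3.237e+09 / (2.410e-06 · 19.44) = 1.599e+04 m.

value=1.599e+04 m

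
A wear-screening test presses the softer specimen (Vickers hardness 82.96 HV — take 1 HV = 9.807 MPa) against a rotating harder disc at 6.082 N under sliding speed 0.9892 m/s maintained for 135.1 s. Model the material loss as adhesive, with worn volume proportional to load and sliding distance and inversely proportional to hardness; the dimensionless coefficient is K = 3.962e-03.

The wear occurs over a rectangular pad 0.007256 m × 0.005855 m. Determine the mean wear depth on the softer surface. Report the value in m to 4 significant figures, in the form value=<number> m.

value=9.317e-05 m

Each operation runs at full float precision; displayed values are rounded; a lone final rounding, at four significant digits.
Path length L = v·t = 0.9892 m/s × 135.1 s = 133.6 m.
Hardness H = 82.96 HV × 9.807 MPa/HV = 813.6 MPa = 8.136e+08 Pa.
Contact area A = 0.007256 m × 0.005855 m = 4.248e-05 m².
In SI base units: W = 6.082 N, H = 8.136e+08 Pa, K = 3.962e-03.
Worn volume V = K·W·L/H = 3.962e-03 · 6.082 · 133.6 / 8.136e+08 = 3.958e-09 m³.
Mean depth h = V/A = 3.958e-09 / 4.248e-05 = 9.317e-05 m.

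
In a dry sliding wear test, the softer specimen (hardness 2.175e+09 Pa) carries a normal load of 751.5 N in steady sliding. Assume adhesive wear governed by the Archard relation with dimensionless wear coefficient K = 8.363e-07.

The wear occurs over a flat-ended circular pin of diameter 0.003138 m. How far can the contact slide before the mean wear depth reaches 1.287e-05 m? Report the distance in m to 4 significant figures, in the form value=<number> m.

value=344.5 m

Each operation carries exact precision, and intermediate values are shown rounded — a lone final rounding to four significant digits.
Contact area A = π·d²/4 = π·(0.003138 m)²/4 = 7.734e-06 m².
Working in SI base units: W = 751.5 N, H = 2.175e+09 Pa, K = 8.363e-07.
Allowed volume V_lim = h_lim·A = 1.287e-05 · 7.734e-06 = 9.953e-11 m³.
So the life L = V_lim·H/(K·W) = 9.953e-11 · 2.175e+09 / (8.363e-07 · 751.5) = 344.5 m.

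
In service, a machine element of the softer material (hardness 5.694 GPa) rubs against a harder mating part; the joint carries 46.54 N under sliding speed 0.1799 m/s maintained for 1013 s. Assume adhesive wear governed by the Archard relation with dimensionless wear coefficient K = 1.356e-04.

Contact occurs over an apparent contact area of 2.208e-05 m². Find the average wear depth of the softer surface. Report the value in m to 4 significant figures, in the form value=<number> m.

value=9.148e-06 m

Intermediate values are printed rounded; the algebra keeps full precision, and rounded just once, at 4 significant figures.
Path length L = v·t = 0.1799 m/s × 1013 s = 182.2 m.
Hardness H = 5.694 GPa = 5.694e+09 Pa.
Collected in SI base units: W = 46.54 N, H = 5.694e+09 Pa, K = 1.356e-04.
The Archard volume V = K·W·L/H = 1.356e-04 · 46.54 · 182.2 / 5.694e+09 = 2.020e-10 m³.
Mean depth h = V/A = 2.020e-10 / 2.208e-05 = 9.148e-06 m.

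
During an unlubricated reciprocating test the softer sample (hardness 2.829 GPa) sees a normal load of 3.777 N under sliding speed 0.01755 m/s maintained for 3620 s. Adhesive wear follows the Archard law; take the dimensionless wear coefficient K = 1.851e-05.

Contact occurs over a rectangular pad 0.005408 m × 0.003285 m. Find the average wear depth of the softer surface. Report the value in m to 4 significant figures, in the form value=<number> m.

value=8.838e-08 m

All arithmetic keeps full precision. Intermediates are shown rounded, and one final rounding to four significant figures.
Convert: Distance covered L = v·t = 0.01755 m/s × 3620 s = 63.53 m.
Convert: Hardness H = 2.829 GPa = 2.829e+09 Pa.
Convert: Contact area A = 0.005408 m × 0.003285 m = 1.777e-05 m².
In SI base units: W = 3.777 N, H = 2.829e+09 Pa, K = 1.851e-05.
Archard relation: V = K·W·L/H = 1.851e-05 · 3.777 · 63.53 / 2.829e+09 = 1.570e-12 m³.
Wear depth h = V/A = 1.570e-12 / 1.777e-05 = 8.838e-08 m.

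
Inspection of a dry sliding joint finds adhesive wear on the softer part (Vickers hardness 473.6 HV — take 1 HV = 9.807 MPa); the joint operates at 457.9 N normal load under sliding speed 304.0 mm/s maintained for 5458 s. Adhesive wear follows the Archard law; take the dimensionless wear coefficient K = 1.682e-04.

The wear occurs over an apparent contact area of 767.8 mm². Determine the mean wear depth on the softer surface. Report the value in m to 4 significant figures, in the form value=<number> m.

value=3.584e-05 m

Intermediate values are printed rounded, and the computation runs at exact precision — one last rounding: 4 significant digits.
Convert: Sliding speed v = 304.0 mm/s = 0.3040 m/s. The distance L = v·t = 0.3040 m/s × 5458 s = 1659 m.
Convert: Hardness H = 473.6 HV × 9.807 MPa/HV = 4645 MPa = 4.645e+09 Pa.
Convert: Contact area A = 767.8 mm² = 7.678e-04 m².
Restated in SI base units: W = 457.9 N, H = 4.645e+09 Pa, K = 1.682e-04.
Archard relation: V = K·W·L/H = 1.682e-04 · 457.9 · 1659 / 4.645e+09 = 2.751e-08 m³.
Depth of wear h = V/A = 2.751e-08 / 7.678e-04 = 3.584e-05 m.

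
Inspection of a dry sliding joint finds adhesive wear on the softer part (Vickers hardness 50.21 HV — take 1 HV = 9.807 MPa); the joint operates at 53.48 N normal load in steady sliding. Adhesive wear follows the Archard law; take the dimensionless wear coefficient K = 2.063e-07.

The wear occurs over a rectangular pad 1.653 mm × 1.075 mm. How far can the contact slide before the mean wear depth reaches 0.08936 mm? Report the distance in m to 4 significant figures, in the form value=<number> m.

value=7087 m

All arithmetic carries full precision, and printed values are rounded, and rounded once at the end to four significant digits.
Hardness H = 50.21 HV × 9.807 MPa/HV = 492.4 MPa = 4.924e+08 Pa.
Pad sides 1.653 mm × 1.075 mm = 0.001653 m × 0.001075 m. Contact area A = 0.001653 m × 0.001075 m = 1.777e-06 m².
Depth limit h_lim = 0.08936 mm = 8.936e-05 m.
Restated in SI base units: W = 53.48 N, H = 4.924e+08 Pa, K = 2.063e-07.
Volume at the limit: V_lim = h_lim·A = 8.936e-05 · 1.777e-06 = 1.588e-10 m³.
Thus life L = V_lim·H/(K·W) = 1.588e-10 · 4.924e+08 / (2.063e-07 · 53.48) = 7087 m.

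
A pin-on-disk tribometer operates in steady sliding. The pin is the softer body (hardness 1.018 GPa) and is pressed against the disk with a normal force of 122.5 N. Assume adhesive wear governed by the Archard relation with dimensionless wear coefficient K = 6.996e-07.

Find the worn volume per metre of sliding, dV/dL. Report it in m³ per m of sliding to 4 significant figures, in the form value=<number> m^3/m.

value=8.419e-14 m^3/m

The intermediates appear rounded; the computation holds full precision; a single final rounding to four significant figures.
Hardness H = 1.018 GPa = 1.018e+09 Pa.
As SI base values: W = 122.5 N, H = 1.018e+09 Pa, K = 6.996e-07.
Sliding wear rate dV/dL = K·W/H (independent of L): 6.996e-07 · 122.5 / 1.018e+09 = 8.419e-14 m³/m.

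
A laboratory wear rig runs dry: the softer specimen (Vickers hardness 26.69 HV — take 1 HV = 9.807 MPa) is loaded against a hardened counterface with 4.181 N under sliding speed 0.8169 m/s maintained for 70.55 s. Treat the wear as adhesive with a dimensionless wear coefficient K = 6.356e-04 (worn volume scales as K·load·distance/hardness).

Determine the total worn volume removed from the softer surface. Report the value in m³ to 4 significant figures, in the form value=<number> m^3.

value=5.851e-10 m^3

The intermediates are displayed rounded. Each operation keeps exact precision — a lone final rounding, at 4 significant digits.
Path length L = v·t = 0.8169 m/s × 70.55 s = 57.63 m.
Hardness H = 26.69 HV × 9.807 MPa/HV = 261.7 MPa = 2.617e+08 Pa.
Collected in SI base units: W = 4.181 N, H = 2.617e+08 Pa, K = 6.356e-04.
Volume removed: V = K·W·L/H = 6.356e-04 · 4.181 · 57.63 / 2.617e+08 = 5.851e-10 m³.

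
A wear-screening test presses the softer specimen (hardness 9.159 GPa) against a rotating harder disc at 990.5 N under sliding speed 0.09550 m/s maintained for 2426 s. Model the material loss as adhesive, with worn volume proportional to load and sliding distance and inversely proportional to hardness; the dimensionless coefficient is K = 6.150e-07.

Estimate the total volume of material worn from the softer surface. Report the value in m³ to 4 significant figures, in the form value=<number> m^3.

Intermediate values appear rounded; all working math carries full precision — rounded just once: 4 significant figures.
Convert: Distance L = v·t = 0.09550 m/s × 2426 s = 231.7 m.
Convert: Hardness H = 9.159 GPa = 9.159e+09 Pa.
SI base units throughout: W = 990.5 N, H = 9.159e+09 Pa, K = 6.150e-07.
By Archard's law, V = K·W·L/H = 6.150e-07 · 990.5 · 231.7 / 9.159e+09 = 1.541e-11 m³.

value=1.541e-11 m^3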